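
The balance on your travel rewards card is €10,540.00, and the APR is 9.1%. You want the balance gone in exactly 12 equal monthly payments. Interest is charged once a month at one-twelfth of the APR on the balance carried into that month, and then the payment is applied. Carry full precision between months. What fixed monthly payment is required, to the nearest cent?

€922.23

Monthly rate r = 9.1%/12 = 0.758333% = 0.00758333.
Level-payment amortization: P = B₀·r / (1 − (1+r)^(−n)) = 10540.00·0.00758333 / (1 − 1.00758^(−12)).
Denominator 1 − (1+r)^(−12) = 0.0866687898.
P = 79.9283 / 0.0866687898 ≈ 922.23.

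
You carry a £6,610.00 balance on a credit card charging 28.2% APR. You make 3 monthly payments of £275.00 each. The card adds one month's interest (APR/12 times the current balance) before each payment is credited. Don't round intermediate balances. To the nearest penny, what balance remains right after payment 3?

Monthly rate r = 28.2%/12 = 2.35% = 0.0235.
Each month: B ← B·(1+r) − £275.00.
Month 1: interest £155.34; balance after payment £6,490.34.
Month 2: interest £152.52; balance after payment £6,367.86.
Month 3: interest £149.64; balance after payment £6,242.50.

£6,242.50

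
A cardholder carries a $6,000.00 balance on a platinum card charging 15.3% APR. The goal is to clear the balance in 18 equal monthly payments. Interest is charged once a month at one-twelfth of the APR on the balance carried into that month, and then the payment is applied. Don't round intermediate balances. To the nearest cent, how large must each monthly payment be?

Monthly rate r = 15.3%/12 = 1.275% = 0.01275.
Level-payment amortization: P = B₀·r / (1 − (1+r)^(−n)) = 6000.00·0.01275 / (1 − 1.01275^(−18)).
Denominator 1 − (1+r)^(−18) = 0.203914953.
P = 76.5 / 0.203914953 ≈ 375.16.

$375.16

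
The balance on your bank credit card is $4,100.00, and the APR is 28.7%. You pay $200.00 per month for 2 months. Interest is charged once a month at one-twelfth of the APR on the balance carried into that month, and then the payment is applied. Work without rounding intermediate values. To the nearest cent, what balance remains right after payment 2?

$3,893.68

Monthly rate r = 28.7%/12 = 2.39167% = 0.0239167.
Each month: B ← B·(1+r) − $200.00.
Month 1: interest $98.06; balance after payment $3,998.06.
Month 2: interest $95.62; balance after payment $3,893.68.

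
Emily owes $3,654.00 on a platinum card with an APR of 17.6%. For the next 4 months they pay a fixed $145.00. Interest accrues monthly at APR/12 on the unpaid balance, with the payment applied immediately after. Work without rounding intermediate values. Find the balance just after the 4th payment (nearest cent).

$3,280.25

Monthly rate r = 17.6%/12 = 1.46667% = 0.0146667.
Each month: B ← B·(1+r) − $145.00.
Month 1: interest $53.59; balance after payment $3,562.59.
Month 2: interest $52.25; balance after payment $3,469.84.
Month 3: interest $50.89; balance after payment $3,375.73.
Month 4: interest $49.51; balance after payment $3,280.25.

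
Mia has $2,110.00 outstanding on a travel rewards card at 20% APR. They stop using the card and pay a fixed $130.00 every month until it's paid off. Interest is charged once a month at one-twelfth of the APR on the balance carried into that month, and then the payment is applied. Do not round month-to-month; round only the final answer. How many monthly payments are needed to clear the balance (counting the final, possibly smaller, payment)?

Monthly rate r = 20%/12 = 1.66667% = 0.0166667.
Recurrence: B ← B·(1+r) − $130.00.
Month 1: interest $35.17; balance after payment $2,015.17.
Month 2: interest $33.59; balance after payment $1,918.75.
Closed form: n = −ln(1 − rB₀/P)/ln(1+r) = −ln(0.72949)/ln(1.01667) ≈ 19.082, so the balance reaches zero during payment 20.

20 payments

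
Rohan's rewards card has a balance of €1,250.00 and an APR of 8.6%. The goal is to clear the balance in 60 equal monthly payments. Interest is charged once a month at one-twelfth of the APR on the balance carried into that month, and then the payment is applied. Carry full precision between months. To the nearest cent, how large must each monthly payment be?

€25.71

Monthly rate r = 8.6%/12 = 0.716667% = 0.00716667.
Level-payment amortization: P = B₀·r / (1 − (1+r)^(−n)) = 1250.00·0.00716667 / (1 − 1.00717^(−60)).
Denominator 1 − (1+r)^(−60) = 0.348492577.
P = 8.95833 / 0.348492577 ≈ 25.71.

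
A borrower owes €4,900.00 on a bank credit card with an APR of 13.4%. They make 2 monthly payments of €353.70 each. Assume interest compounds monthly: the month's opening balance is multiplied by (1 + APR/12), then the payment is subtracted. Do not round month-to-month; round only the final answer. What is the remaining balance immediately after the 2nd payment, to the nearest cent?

€4,298.69

Monthly rate r = 13.4%/12 = 1.11667% = 0.0111667.
Each month: B ← B·(1+r) − €353.70.
Month 1: interest €54.72; balance after payment €4,601.02.
Month 2: interest €51.38; balance after payment €4,298.69.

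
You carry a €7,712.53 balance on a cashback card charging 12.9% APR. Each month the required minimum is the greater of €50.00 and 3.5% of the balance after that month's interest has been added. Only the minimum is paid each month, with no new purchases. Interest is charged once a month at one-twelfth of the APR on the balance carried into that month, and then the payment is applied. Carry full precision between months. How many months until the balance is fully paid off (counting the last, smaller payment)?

Monthly rate r = 12.9%/12 = 1.075% = 0.01075.
While 3.5% of the post-interest balance exceeds €50.00, each month B ← (B·(1+r))·(1 − 0.035), i.e. B shrinks by the factor (1+r)·0.965 = 0.97537.
This holds for months 1–69. Entering month 70 the balance is €1,380.39; 3.5% of the post-interest balance is now below €50.00, so the flat €50.00 minimum applies from here.
From month 70 a fixed €50.00 at rate r clears €1,380.39 in 33 more payments. Total: 69 + 33 = 102 months.

102 months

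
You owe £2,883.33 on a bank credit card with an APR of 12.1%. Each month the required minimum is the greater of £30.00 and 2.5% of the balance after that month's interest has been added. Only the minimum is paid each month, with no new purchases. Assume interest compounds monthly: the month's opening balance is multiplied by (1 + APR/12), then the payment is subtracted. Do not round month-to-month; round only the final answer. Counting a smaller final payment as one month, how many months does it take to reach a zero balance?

109 months

Monthly rate r = 12.1%/12 = 1.00833% = 0.0100833.
While 2.5% of the post-interest balance exceeds £30.00, each month B ← (B·(1+r))·(1 − 0.025), i.e. B shrinks by the factor (1+r)·0.975 = 0.98483.
This holds for months 1–59. Entering month 60 the balance is £1,170.15; 2.5% of the post-interest balance is now below £30.00, so the flat £30.00 minimum applies from here.
From month 60 a fixed £30.00 at rate r clears £1,170.15 in 50 more payments. Total: 59 + 50 = 109 months.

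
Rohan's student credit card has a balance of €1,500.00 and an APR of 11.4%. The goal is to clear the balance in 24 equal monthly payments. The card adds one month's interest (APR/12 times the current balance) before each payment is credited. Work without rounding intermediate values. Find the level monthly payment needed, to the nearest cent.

€70.19

Monthly rate r = 11.4%/12 = 0.95% = 0.0095.
Level-payment amortization: P = B₀·r / (1 − (1+r)^(−n)) = 1500.00·0.0095 / (1 − 1.0095^(−24)).
Denominator 1 − (1+r)^(−24) = 0.203018498.
P = 14.25 / 0.203018498 ≈ 70.19.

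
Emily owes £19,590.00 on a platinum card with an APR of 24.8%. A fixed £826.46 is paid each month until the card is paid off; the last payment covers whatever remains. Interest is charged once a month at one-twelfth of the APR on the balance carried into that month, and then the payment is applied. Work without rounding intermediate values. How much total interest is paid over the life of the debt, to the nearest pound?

Monthly rate r = 24.8%/12 = 2.06667% = 0.0206667.
Payoff takes n = ⌈−ln(1 − rB₀/P)/ln(1+r)⌉ = ⌈32.904⌉ = 33 payments; the last is £748.25.
Total paid = 32·£826.46 + £748.25 = £27,194.97.
Total interest = total paid − principal = £27,194.97 − £19,590.00 = £7,604.97.

£7,605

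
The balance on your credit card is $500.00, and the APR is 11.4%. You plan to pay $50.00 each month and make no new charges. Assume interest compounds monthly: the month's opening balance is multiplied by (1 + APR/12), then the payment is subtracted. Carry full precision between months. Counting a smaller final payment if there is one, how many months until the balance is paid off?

Monthly rate r = 11.4%/12 = 0.95% = 0.0095.
Recurrence: B ← B·(1+r) − $50.00.
Month 1: interest $4.75; balance after payment $454.75.
Month 2: interest $4.32; balance after payment $409.07.
Closed form: n = −ln(1 − rB₀/P)/ln(1+r) = −ln(0.905)/ln(1.0095) ≈ 10.557, so the balance reaches zero during payment 11.

11 payments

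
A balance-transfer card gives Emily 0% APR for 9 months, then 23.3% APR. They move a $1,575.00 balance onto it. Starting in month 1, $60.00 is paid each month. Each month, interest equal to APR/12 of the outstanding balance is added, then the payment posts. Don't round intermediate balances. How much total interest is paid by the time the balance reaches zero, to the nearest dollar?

$238

Promo months 1–9 at r₀ = 0%/12 = 0; months 10+ at r₁ = 23.3%/12 = 0.0194167.
After month 9 (no interest yet): B = $1,575.00 − 9·$60.00 = $1,035.00.
Then at r₁ with $60.00/mo: n₂ = −ln(1 − r₁·B/P)/ln(1+r₁) ≈ 21.21 → 22 more payments.
Total paid = 30·$60.00 + $12.68 = $1,812.68; interest = $1,812.68 − $1,575.00 = $237.68.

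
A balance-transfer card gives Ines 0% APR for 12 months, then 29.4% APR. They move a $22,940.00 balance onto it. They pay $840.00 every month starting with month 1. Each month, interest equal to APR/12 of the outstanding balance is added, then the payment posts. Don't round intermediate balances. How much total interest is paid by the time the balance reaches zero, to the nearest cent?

$3,458.13

Promo months 1–12 at r₀ = 0%/12 = 0; months 13+ at r₁ = 29.4%/12 = 0.0245.
After month 12 (no interest yet): B = $22,940.00 − 12·$840.00 = $12,860.00.
Then at r₁ with $840.00/mo: n₂ = −ln(1 − r₁·B/P)/ln(1+r₁) ≈ 19.42 → 20 more payments.
Total paid = 31·$840.00 + $358.13 = $26,398.13; interest = $26,398.13 − $22,940.00 = $3,458.13.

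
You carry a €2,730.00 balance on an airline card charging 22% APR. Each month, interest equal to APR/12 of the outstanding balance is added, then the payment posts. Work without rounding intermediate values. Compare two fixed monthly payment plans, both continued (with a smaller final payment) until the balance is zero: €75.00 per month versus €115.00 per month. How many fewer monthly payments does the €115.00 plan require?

29 fewer payments

Monthly rate r = 22%/12 = 1.83333% = 0.0183333.
At €75.00/mo: n = ⌈−ln(1 − rB₀/P)/ln(1+r)⌉ = 61 payments (last €43.83); total interest = total paid − €2,730.00 = €1,813.83.
At €115.00/mo: 32 payments (last €51.71); total interest €886.71.
Payments saved = 61 − 32 = 29.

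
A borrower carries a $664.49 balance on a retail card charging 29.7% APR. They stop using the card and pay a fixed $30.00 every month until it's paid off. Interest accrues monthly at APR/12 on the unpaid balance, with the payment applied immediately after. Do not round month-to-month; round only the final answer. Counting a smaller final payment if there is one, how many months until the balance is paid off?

33 payments

Monthly rate r = 29.7%/12 = 2.475% = 0.02475.
Recurrence: B ← B·(1+r) − $30.00.
Month 1: interest $16.45; balance after payment $650.94.
Month 2: interest $16.11; balance after payment $637.05.
Closed form: n = −ln(1 − rB₀/P)/ln(1+r) = −ln(0.4518)/ln(1.02475) ≈ 32.498, so the balance reaches zero during payment 33.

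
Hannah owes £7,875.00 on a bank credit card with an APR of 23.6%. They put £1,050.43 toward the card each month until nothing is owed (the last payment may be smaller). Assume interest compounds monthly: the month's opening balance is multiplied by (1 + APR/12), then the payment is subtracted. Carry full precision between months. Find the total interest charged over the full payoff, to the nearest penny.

Monthly rate r = 23.6%/12 = 1.96667% = 0.0196667.
Payoff takes n = ⌈−ln(1 − rB₀/P)/ln(1+r)⌉ = ⌈8.190⌉ = 9 payments; the last is £201.41.
Total paid = 8·£1,050.43 + £201.41 = £8,604.85.
Total interest = total paid − principal = £8,604.85 − £7,875.00 = £729.85.

£729.85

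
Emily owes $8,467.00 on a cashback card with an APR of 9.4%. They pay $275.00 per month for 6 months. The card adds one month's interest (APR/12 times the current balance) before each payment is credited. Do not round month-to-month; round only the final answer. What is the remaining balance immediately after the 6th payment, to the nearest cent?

$7,190.17

Monthly rate r = 9.4%/12 = 0.783333% = 0.00783333.
Each month: B ← B·(1+r) − $275.00.
Month 1: interest $66.32; balance after payment $8,258.32.
Month 2: interest $64.69; balance after payment $8,048.02.
Month 3: interest $63.04; balance after payment $7,836.06.
Month 4: interest $61.38; balance after payment $7,622.44.
Month 5: interest $59.71; balance after payment $7,407.15.
Month 6: interest $58.02; balance after payment $7,190.17.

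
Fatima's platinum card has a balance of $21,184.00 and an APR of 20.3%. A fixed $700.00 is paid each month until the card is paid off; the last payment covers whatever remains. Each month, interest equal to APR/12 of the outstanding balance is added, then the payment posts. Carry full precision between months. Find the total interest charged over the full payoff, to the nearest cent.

$8,750.07

Monthly rate r = 20.3%/12 = 1.69167% = 0.0169167.
Payoff takes n = ⌈−ln(1 − rB₀/P)/ln(1+r)⌉ = ⌈42.761⌉ = 43 payments; the last is $534.07.
Total paid = 42·$700.00 + $534.07 = $29,934.07.
Total interest = total paid − principal = $29,934.07 − $21,184.00 = $8,750.07.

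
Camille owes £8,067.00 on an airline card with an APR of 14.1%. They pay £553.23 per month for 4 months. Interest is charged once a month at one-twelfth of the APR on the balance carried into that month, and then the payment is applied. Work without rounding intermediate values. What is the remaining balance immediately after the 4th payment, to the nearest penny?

£6,200.65

Monthly rate r = 14.1%/12 = 1.175% = 0.01175.
Each month: B ← B·(1+r) − £553.23.
Month 1: interest £94.79; balance after payment £7,608.56.
Month 2: interest £89.40; balance after payment £7,144.73.
Month 3: interest £83.95; balance after payment £6,675.45.
Month 4: interest £78.44; balance after payment £6,200.65.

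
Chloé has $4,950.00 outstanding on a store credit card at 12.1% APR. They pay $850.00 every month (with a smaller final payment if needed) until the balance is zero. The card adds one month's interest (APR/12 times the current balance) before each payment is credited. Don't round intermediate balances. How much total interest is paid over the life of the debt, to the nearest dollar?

Monthly rate r = 12.1%/12 = 1.00833% = 0.0100833.
Payoff takes n = ⌈−ln(1 − rB₀/P)/ln(1+r)⌉ = ⌈6.032⌉ = 7 payments; the last is $27.09.
Total paid = 6·$850.00 + $27.09 = $5,127.09.
Total interest = total paid − principal = $5,127.09 − $4,950.00 = $177.09.

$177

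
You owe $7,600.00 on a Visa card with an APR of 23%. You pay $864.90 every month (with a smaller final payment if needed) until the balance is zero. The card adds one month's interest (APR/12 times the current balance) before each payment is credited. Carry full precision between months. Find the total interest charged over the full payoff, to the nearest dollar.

$804

Monthly rate r = 23%/12 = 1.91667% = 0.0191667.
Payoff takes n = ⌈−ln(1 − rB₀/P)/ln(1+r)⌉ = ⌈9.714⌉ = 10 payments; the last is $619.43.
Total paid = 9·$864.90 + $619.43 = $8,403.53.
Total interest = total paid − principal = $8,403.53 − $7,600.00 = $803.53.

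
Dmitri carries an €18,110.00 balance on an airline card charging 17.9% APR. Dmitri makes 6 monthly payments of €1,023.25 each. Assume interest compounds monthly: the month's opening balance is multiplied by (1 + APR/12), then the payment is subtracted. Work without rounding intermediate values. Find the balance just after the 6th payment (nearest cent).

€13,419.45

Monthly rate r = 17.9%/12 = 1.49167% = 0.0149167.
Each month: B ← B·(1+r) − €1,023.25.
Month 1: interest €270.14; balance after payment €17,356.89.
Month 2: interest €258.91; balance after payment €16,592.55.
Month 3: interest €247.51; balance after payment €15,816.80.
Month 4: interest €235.93; balance after payment €15,029.49.
Month 5: interest €224.19; balance after payment €14,230.43.
Month 6: interest €212.27; balance after payment €13,419.45.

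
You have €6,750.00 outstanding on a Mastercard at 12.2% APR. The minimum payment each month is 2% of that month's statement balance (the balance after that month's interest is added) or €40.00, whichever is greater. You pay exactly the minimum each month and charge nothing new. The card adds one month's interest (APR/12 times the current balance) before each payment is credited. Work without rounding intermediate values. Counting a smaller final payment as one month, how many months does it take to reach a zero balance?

Monthly rate r = 12.2%/12 = 1.01667% = 0.0101667.
While 2% of the post-interest balance exceeds €40.00, each month B ← (B·(1+r))·(1 − 0.02), i.e. B shrinks by the factor (1+r)·0.98 = 0.98996.
This holds for months 1–122. Entering month 123 the balance is €1,971.67; 2% of the post-interest balance is now below €40.00, so the flat €40.00 minimum applies from here.
From month 123 a fixed €40.00 at rate r clears €1,971.67 in 69 more payments. Total: 122 + 69 = 191 months.

191 months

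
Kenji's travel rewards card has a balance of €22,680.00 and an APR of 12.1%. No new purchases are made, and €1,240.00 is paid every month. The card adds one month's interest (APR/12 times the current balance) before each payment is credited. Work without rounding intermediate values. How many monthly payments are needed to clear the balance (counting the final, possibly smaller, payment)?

21 months

Monthly rate r = 12.1%/12 = 1.00833% = 0.0100833.
Recurrence: B ← B·(1+r) − €1,240.00.
Month 1: interest €228.69; balance after payment €21,668.69.
Month 2: interest €218.49; balance after payment €20,647.18.
Closed form: n = −ln(1 − rB₀/P)/ln(1+r) = −ln(0.81557)/ln(1.01008) ≈ 20.320, so the balance reaches zero during payment 21.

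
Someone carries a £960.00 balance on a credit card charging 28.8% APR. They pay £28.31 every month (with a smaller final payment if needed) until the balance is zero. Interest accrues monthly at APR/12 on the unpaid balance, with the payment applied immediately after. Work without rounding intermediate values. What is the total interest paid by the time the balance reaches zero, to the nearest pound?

Monthly rate r = 28.8%/12 = 2.4% = 0.024.
Payoff takes n = ⌈−ln(1 − rB₀/P)/ln(1+r)⌉ = ⌈70.887⌉ = 71 payments; the last is £25.13.
Total paid = 70·£28.31 + £25.13 = £2,006.83.
Total interest = total paid − principal = £2,006.83 − £960.00 = £1,046.83.

£1,047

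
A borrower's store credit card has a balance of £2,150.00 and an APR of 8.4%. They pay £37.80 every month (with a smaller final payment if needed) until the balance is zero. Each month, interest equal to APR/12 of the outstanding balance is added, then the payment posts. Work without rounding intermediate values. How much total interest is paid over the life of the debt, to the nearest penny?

£601.42

Monthly rate r = 8.4%/12 = 0.7% = 0.007.
Payoff takes n = ⌈−ln(1 − rB₀/P)/ln(1+r)⌉ = ⌈72.788⌉ = 73 payments; the last is £29.82.
Total paid = 72·£37.80 + £29.82 = £2,751.42.
Total interest = total paid − principal = £2,751.42 − £2,150.00 = £601.42.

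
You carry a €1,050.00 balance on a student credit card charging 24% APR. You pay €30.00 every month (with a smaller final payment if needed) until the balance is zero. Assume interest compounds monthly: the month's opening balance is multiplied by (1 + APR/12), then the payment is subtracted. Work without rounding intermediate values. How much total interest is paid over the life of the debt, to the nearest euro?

€774

Monthly rate r = 24%/12 = 2% = 0.02.
Payoff takes n = ⌈−ln(1 − rB₀/P)/ln(1+r)⌉ = ⌈60.799⌉ = 61 payments; the last is €24.01.
Total paid = 60·€30.00 + €24.01 = €1,824.01.
Total interest = total paid − principal = €1,824.01 − €1,050.00 = €774.01.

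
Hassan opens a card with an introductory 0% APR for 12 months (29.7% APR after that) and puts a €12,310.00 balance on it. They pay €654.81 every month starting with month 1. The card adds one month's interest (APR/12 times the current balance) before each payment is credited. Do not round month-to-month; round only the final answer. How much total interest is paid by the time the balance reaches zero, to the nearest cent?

€484.86

Promo months 1–12 at r₀ = 0%/12 = 0; months 13+ at r₁ = 29.7%/12 = 0.02475.
After month 12 (no interest yet): B = €12,310.00 − 12·€654.81 = €4,452.28.
Then at r₁ with €654.81/mo: n₂ = −ln(1 − r₁·B/P)/ln(1+r₁) ≈ 7.54 → 8 more payments.
Total paid = 19·€654.81 + €353.47 = €12,794.86; interest = €12,794.86 − €12,310.00 = €484.86.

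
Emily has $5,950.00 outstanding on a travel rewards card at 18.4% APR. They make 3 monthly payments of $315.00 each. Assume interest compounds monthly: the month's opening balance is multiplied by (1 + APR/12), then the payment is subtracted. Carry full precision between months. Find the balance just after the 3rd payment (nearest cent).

$5,268.35

Monthly rate r = 18.4%/12 = 1.53333% = 0.0153333.
Each month: B ← B·(1+r) − $315.00.
Month 1: interest $91.23; balance after payment $5,726.23.
Month 2: interest $87.80; balance after payment $5,499.04.
Month 3: interest $84.32; balance after payment $5,268.35.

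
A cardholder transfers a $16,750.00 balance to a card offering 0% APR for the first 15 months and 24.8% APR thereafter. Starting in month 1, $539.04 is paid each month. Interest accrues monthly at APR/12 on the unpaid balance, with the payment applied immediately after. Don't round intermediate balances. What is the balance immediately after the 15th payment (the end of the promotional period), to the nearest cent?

Promo months 1–15 at r₀ = 0%/12 = 0; months 16+ at r₁ = 24.8%/12 = 0.0206667.
After month 15 (no interest yet): B = $16,750.00 − 15·$539.04 = $8,664.40.

$8,664.40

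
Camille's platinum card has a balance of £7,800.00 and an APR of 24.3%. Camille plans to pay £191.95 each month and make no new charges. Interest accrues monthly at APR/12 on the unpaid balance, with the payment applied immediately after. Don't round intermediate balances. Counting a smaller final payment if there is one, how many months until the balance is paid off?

Monthly rate r = 24.3%/12 = 2.025% = 0.02025.
Recurrence: B ← B·(1+r) − £191.95.
Month 1: interest £157.95; balance after payment £7,766.00.
Month 2: interest £157.26; balance after payment £7,731.31.
Closed form: n = −ln(1 − rB₀/P)/ln(1+r) = −ln(0.17713)/ln(1.02025) ≈ 86.338, so the balance reaches zero during payment 87.

87 payments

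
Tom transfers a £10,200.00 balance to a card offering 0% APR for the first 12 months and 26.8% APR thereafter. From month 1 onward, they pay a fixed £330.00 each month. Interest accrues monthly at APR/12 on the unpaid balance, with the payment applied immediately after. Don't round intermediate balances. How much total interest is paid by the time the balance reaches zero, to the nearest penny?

£1,958.43

Promo months 1–12 at r₀ = 0%/12 = 0; months 13+ at r₁ = 26.8%/12 = 0.0223333.
After month 12 (no interest yet): B = £10,200.00 − 12·£330.00 = £6,240.00.
Then at r₁ with £330.00/mo: n₂ = −ln(1 − r₁·B/P)/ln(1+r₁) ≈ 24.84 → 25 more payments.
Total paid = 36·£330.00 + £278.43 = £12,158.43; interest = £12,158.43 − £10,200.00 = £1,958.43.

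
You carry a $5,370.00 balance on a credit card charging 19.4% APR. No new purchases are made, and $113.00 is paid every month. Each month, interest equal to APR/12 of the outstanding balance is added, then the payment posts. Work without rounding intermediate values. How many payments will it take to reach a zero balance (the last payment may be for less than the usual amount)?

92 months

Monthly rate r = 19.4%/12 = 1.61667% = 0.0161667.
Recurrence: B ← B·(1+r) − $113.00.
Month 1: interest $86.81; balance after payment $5,343.81.
Month 2: interest $86.39; balance after payment $5,317.21.
Closed form: n = −ln(1 − rB₀/P)/ln(1+r) = −ln(0.23173)/ln(1.01617) ≈ 91.175, so the balance reaches zero during payment 92.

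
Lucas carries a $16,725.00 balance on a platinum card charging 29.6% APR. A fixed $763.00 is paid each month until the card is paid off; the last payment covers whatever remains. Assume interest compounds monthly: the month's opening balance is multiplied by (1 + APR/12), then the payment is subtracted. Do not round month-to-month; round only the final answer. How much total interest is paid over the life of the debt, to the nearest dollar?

Monthly rate r = 29.6%/12 = 2.46667% = 0.0246667.
Payoff takes n = ⌈−ln(1 − rB₀/P)/ln(1+r)⌉ = ⌈31.930⌉ = 32 payments; the last is $709.89.
Total paid = 31·$763.00 + $709.89 = $24,362.89.
Total interest = total paid − principal = $24,362.89 − $16,725.00 = $7,637.89.

$7,638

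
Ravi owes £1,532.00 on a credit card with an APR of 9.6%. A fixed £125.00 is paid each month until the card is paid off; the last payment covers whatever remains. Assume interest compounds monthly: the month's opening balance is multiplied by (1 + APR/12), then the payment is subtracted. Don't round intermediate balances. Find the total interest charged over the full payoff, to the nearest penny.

£86.87

Monthly rate r = 9.6%/12 = 0.8% = 0.008.
Payoff takes n = ⌈−ln(1 − rB₀/P)/ln(1+r)⌉ = ⌈12.951⌉ = 13 payments; the last is £118.87.
Total paid = 12·£125.00 + £118.87 = £1,618.87.
Total interest = total paid − principal = £1,618.87 − £1,532.00 = £86.87.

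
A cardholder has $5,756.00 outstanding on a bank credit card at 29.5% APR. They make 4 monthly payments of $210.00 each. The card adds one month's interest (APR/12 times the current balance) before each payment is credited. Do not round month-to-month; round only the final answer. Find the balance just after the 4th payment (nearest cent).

Monthly rate r = 29.5%/12 = 2.45833% = 0.0245833.
Each month: B ← B·(1+r) − $210.00.
Month 1: interest $141.50; balance after payment $5,687.50.
Month 2: interest $139.82; balance after payment $5,617.32.
Month 3: interest $138.09; balance after payment $5,545.41.
Month 4: interest $136.32; balance after payment $5,471.74.

$5,471.74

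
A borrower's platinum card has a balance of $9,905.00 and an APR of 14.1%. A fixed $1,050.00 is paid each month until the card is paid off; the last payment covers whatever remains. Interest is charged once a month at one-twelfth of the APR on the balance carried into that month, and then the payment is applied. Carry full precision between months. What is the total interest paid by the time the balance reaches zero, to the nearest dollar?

Monthly rate r = 14.1%/12 = 1.175% = 0.01175.
Payoff takes n = ⌈−ln(1 − rB₀/P)/ln(1+r)⌉ = ⌈10.057⌉ = 11 payments; the last is $60.10.
Total paid = 10·$1,050.00 + $60.10 = $10,560.10.
Total interest = total paid − principal = $10,560.10 − $9,905.00 = $655.10.

$655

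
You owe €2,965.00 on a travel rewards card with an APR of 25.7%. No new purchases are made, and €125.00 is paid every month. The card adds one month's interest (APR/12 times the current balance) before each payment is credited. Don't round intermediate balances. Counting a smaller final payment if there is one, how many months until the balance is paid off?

34 months

Monthly rate r = 25.7%/12 = 2.14167% = 0.0214167.
Recurrence: B ← B·(1+r) − €125.00.
Month 1: interest €63.50; balance after payment €2,903.50.
Month 2: interest €62.18; balance after payment €2,840.68.
Closed form: n = −ln(1 − rB₀/P)/ln(1+r) = −ln(0.492)/ln(1.02142) ≈ 33.472, so the balance reaches zero during payment 34.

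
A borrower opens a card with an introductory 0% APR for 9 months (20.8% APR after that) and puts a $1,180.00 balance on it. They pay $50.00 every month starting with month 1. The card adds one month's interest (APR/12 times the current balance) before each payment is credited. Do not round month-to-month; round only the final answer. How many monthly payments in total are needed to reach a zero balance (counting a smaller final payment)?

Promo months 1–9 at r₀ = 0%/12 = 0; months 10+ at r₁ = 20.8%/12 = 0.0173333.
After month 9 (no interest yet): B = $1,180.00 − 9·$50.00 = $730.00.
Then at r₁ with $50.00/mo: n₂ = −ln(1 − r₁·B/P)/ln(1+r₁) ≈ 16.98 → 17 more payments.

26 payments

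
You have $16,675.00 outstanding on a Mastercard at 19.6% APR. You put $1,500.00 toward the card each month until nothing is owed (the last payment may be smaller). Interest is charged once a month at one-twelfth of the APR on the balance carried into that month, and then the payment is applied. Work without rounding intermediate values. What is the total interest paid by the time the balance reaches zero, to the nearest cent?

Monthly rate r = 19.6%/12 = 1.63333% = 0.0163333.
Payoff takes n = ⌈−ln(1 − rB₀/P)/ln(1+r)⌉ = ⌈12.367⌉ = 13 payments; the last is $554.04.
Total paid = 12·$1,500.00 + $554.04 = $18,554.04.
Total interest = total paid − principal = $18,554.04 − $16,675.00 = $1,879.04.

$1,879.04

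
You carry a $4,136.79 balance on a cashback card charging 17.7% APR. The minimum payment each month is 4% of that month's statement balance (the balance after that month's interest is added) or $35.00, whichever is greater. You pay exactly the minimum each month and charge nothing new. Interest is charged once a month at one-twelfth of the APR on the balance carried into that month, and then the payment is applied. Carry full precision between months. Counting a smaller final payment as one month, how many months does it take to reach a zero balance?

91 months

Monthly rate r = 17.7%/12 = 1.475% = 0.01475.
While 4% of the post-interest balance exceeds $35.00, each month B ← (B·(1+r))·(1 − 0.04), i.e. B shrinks by the factor (1+r)·0.96 = 0.97416.
This holds for months 1–60. Entering month 61 the balance is $859.97; 4% of the post-interest balance is now below $35.00, so the flat $35.00 minimum applies from here.
From month 61 a fixed $35.00 at rate r clears $859.97 in 31 more payments. Total: 60 + 31 = 91 months.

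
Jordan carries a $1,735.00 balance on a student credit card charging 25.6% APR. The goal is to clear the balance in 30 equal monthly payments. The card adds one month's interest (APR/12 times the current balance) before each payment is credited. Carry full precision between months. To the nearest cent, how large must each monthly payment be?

Monthly rate r = 25.6%/12 = 2.13333% = 0.0213333.
Level-payment amortization: P = B₀·r / (1 − (1+r)^(−n)) = 1735.00·0.0213333 / (1 − 1.02133^(−30)).
Denominator 1 − (1+r)^(−30) = 0.469146344.
P = 37.0133 / 0.469146344 ≈ 78.90.

$78.90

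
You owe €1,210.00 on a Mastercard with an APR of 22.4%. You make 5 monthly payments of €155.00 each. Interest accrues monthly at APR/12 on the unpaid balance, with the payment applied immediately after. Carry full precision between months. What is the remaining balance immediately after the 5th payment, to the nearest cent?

Monthly rate r = 22.4%/12 = 1.86667% = 0.0186667.
Each month: B ← B·(1+r) − €155.00.
Month 1: interest €22.59; balance after payment €1,077.59.
Month 2: interest €20.11; balance after payment €942.70.
Month 3: interest €17.60; balance after payment €805.30.
Month 4: interest €15.03; balance after payment €665.33.
Month 5: interest €12.42; balance after payment €522.75.

€522.75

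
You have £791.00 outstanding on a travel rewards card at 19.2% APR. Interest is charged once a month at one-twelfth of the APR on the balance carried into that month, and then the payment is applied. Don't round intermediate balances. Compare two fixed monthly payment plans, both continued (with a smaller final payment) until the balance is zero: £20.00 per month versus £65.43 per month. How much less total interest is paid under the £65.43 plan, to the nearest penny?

Monthly rate r = 19.2%/12 = 1.6% = 0.016.
At £20.00/mo: n = ⌈−ln(1 − rB₀/P)/ln(1+r)⌉ = 64 payments (last £2.32); total interest = total paid − £791.00 = £471.32.
At £65.43/mo: 14 payments (last £35.61); total interest £95.20.
Interest saved = £471.32 − £95.20 = £376.12.

£376.12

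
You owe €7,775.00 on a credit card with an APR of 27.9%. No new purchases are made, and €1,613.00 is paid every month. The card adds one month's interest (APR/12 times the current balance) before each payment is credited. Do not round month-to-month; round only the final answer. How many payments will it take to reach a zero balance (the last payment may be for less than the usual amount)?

6 payments

Monthly rate r = 27.9%/12 = 2.325% = 0.02325.
Recurrence: B ← B·(1+r) − €1,613.00.
Month 1: interest €180.77; balance after payment €6,342.77.
Month 2: interest €147.47; balance after payment €4,877.24.
Month 3: interest €113.40; balance after payment €3,377.63.
Month 4: interest €78.53; balance after payment €1,843.16.
Month 5: interest €42.85; balance after payment €273.02.
Month 6: interest €6.35; balance after payment €0.00.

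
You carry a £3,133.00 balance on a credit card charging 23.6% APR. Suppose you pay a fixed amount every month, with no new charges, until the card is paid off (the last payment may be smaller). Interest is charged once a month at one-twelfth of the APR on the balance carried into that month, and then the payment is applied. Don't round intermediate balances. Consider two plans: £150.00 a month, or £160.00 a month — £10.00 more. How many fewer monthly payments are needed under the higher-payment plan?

Monthly rate r = 23.6%/12 = 1.96667% = 0.0196667.
At £150.00/mo: n = ⌈−ln(1 − rB₀/P)/ln(1+r)⌉ = 28 payments (last £24.03); total interest = total paid − £3,133.00 = £941.03.
At £160.00/mo: 25 payments (last £155.10); total interest £862.10.
Payments saved = 28 − 25 = 3.

3 fewer payments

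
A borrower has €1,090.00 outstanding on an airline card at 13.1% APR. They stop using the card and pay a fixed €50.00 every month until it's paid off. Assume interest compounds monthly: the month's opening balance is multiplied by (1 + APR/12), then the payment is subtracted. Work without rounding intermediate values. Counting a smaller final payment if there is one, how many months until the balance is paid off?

Monthly rate r = 13.1%/12 = 1.09167% = 0.0109167.
Recurrence: B ← B·(1+r) − €50.00.
Month 1: interest €11.90; balance after payment €1,051.90.
Month 2: interest €11.48; balance after payment €1,013.38.
Closed form: n = −ln(1 − rB₀/P)/ln(1+r) = −ln(0.76202)/ln(1.01092) ≈ 25.032, so the balance reaches zero during payment 26.

26 payments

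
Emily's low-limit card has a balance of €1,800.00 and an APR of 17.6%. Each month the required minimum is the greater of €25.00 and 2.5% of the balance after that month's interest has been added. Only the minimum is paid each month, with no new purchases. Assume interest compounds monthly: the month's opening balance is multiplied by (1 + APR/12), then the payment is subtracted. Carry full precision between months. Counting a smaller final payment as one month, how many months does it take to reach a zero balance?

116 months

Monthly rate r = 17.6%/12 = 1.46667% = 0.0146667.
While 2.5% of the post-interest balance exceeds €25.00, each month B ← (B·(1+r))·(1 − 0.025), i.e. B shrinks by the factor (1+r)·0.975 = 0.9893.
This holds for months 1–56. Entering month 57 the balance is €985.46; 2.5% of the post-interest balance is now below €25.00, so the flat €25.00 minimum applies from here.
From month 57 a fixed €25.00 at rate r clears €985.46 in 60 more payments. Total: 56 + 60 = 116 months.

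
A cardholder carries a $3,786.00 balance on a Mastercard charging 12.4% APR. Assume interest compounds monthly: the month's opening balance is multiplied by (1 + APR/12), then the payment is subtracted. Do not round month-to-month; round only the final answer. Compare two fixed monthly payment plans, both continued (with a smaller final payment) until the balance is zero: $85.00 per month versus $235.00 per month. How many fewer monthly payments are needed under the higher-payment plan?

Monthly rate r = 12.4%/12 = 1.03333% = 0.0103333.
At $85.00/mo: n = ⌈−ln(1 − rB₀/P)/ln(1+r)⌉ = 60 payments (last $83.74); total interest = total paid − $3,786.00 = $1,312.74.
At $235.00/mo: 18 payments (last $167.76); total interest $376.76.
Payments saved = 60 − 18 = 42.

42 fewer payments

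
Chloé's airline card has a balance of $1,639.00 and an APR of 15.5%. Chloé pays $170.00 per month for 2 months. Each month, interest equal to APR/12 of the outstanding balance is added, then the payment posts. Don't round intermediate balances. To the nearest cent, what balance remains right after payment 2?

$1,339.42

Monthly rate r = 15.5%/12 = 1.29167% = 0.0129167.
Each month: B ← B·(1+r) − $170.00.
Month 1: interest $21.17; balance after payment $1,490.17.
Month 2: interest $19.25; balance after payment $1,339.42.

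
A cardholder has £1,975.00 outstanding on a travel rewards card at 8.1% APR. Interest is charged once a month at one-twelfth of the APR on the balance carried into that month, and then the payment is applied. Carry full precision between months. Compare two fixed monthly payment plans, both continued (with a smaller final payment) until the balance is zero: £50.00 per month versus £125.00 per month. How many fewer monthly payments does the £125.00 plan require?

30 fewer payments

Monthly rate r = 8.1%/12 = 0.675% = 0.00675.
At £50.00/mo: n = ⌈−ln(1 − rB₀/P)/ln(1+r)⌉ = 47 payments (last £4.78); total interest = total paid − £1,975.00 = £329.78.
At £125.00/mo: 17 payments (last £95.58); total interest £120.58.
Payments saved = 47 − 17 = 30.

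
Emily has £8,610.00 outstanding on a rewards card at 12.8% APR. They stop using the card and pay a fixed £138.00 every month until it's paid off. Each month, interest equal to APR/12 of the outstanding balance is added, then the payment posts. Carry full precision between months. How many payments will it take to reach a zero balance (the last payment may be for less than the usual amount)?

104 payments

Monthly rate r = 12.8%/12 = 1.06667% = 0.0106667.
Recurrence: B ← B·(1+r) − £138.00.
Month 1: interest £91.84; balance after payment £8,563.84.
Month 2: interest £91.35; balance after payment £8,517.19.
Closed form: n = −ln(1 − rB₀/P)/ln(1+r) = −ln(0.33449)/ln(1.01067) ≈ 103.216, so the balance reaches zero during payment 104.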